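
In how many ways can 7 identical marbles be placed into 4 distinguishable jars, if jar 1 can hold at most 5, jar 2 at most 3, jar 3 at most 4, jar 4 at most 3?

By stars and bars, unrestricted non-negative solutions to x_1+…+x_4 = 7 number C(7+3,3) = 120.
Subtract solutions that violate a single cap (substitute x_i' = x_i − (cap_i+1)): x_1 ≥ 6 gives C(4,3) = 4; x_2 ≥ 4 gives C(6,3) = 20; x_3 ≥ 5 gives C(5,3) = 10; x_4 ≥ 4 gives C(6,3) = 20. Together 54.
No two caps can be exceeded simultaneously, so the pair terms are all 0.
By inclusion–exclusion the count is 120 − 54 + 0 = 66.

66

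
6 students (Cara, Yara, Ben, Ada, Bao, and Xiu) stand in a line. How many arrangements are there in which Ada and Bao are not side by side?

480

There are 6! = 720 arrangements in all. If Ada and Bao are adjacent, merging them into one block gives 2·(5)! = 240 arrangements.
Complementary counting: 720 − 240 = 480.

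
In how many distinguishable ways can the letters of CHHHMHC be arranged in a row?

CHHHMHC has 7 letters with C appearing twice and H appearing 4 times.
So there are 7! / (4!·2!) = 105 distinguishable arrangements.

105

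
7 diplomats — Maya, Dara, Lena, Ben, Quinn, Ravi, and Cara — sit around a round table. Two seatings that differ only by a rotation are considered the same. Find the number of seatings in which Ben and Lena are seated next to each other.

Treat {Ben, Lena} as one unit (2 internal orders) and seat the resulting 6 units around the table: (5)! circular arrangements.
So 2 × (5)! = 2 × 120 = 240.

240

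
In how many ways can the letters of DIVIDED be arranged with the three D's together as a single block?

Treat the 3 copies of D as a single block. The multiset to arrange is then {DDD, E, I, I, V}, 5 items in all.
That gives (5)!/(2!) = 60 arrangements.

60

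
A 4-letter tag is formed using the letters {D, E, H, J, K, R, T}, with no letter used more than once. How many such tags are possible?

840

This is a permutation of 4 out of 7: P(7,4) = 7!/3!.
7 × 6 × 5 × 4 = 840.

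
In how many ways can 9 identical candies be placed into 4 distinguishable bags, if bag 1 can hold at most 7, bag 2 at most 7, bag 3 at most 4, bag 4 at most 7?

173

By stars and bars, unrestricted non-negative solutions to x_1+…+x_4 = 9 number C(9+3,3) = 220.
Subtract solutions that violate a single cap (substitute x_i' = x_i − (cap_i+1)): x_1 ≥ 8 gives C(4,3) = 4; x_2 ≥ 8 gives C(4,3) = 4; x_3 ≥ 5 gives C(7,3) = 35; x_4 ≥ 8 gives C(4,3) = 4. Together 47.
No two caps can be exceeded simultaneously, so the pair terms are all 0.
By inclusion–exclusion the count is 220 − 47 + 0 = 173.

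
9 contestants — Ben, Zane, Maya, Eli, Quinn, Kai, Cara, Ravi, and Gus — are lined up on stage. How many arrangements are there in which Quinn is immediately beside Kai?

80640

Place the 7 others and the Quinn-Kai pair as 8 objects in a line; the pair has 2 internal arrangements.
So the count is 2·(8)! = 80640.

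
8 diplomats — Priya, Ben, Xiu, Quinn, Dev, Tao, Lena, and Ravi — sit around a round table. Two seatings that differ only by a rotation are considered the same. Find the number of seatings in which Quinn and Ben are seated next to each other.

1440

Glue Quinn and Ben into a block (2 internal orders). Seating 7 units around a circle gives (6)! arrangements.
So 2 × (6)! = 2 × 720 = 1440.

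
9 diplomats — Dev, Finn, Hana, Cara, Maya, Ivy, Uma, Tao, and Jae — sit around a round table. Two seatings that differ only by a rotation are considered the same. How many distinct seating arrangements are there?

40320

Seat Dev anywhere (absorbing the rotational symmetry), then permute the other 8: (8)! = 40320.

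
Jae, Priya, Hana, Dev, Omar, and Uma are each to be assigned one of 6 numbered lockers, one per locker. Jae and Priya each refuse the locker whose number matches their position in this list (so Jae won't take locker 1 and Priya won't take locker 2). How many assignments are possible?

504

Let Aᵢ (for i ∈ {1, 2}) be the placements that put person i in their forbidden locker. Any j of these fix j positions, leaving (6−j)! ways to fill the rest, and there are C(2,j) ways to pick which j.
By inclusion–exclusion, the number of valid placements is Σ_{j=0}^{2} (−1)^j C(2,j)·(6−j)!.
Computing: 720 − 240 + 24 = 504.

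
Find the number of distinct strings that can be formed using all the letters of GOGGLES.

GOGGLES has 7 letters with G appearing 3 times.
Dividing 7! = 5040 by 3! = 6 for the repeated letters gives 840.

840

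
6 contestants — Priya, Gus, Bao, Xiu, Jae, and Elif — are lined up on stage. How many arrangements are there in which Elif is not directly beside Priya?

Of the 6! = 720 arrangements, those with Elif and Priya adjacent number 2 × 5! = 240 (treat the pair as a block with 2 internal orders).
So 720 − 240 = 480 arrangements keep them apart.

480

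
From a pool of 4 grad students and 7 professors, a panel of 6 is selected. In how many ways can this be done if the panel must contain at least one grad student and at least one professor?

455

Total 6-person selections from all 11: C(11,6) = 462.
Selections missing a whole group: no grad students → C(7,6) = 7; no professors → C(4,6) = 0.
Both groups omitted at once is impossible, so 462 − 7 = 455.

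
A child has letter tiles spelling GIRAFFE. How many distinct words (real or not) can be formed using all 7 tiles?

Letter multiplicities in GIRAFFE: A×1, E×1, F×2, G×1, I×1, R×1.
The number of distinct arrangements is 7!/(2!) = 5040/2 = 2520.

2520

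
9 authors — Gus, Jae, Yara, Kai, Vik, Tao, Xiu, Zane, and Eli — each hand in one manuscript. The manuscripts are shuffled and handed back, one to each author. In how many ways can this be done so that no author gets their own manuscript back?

133496

Count assignments avoiding every fixed point. For any j of the 9 authors fixed to their own manuscript, the other 9−j can be arranged in (9−j)! ways.
By inclusion–exclusion this is Σ_{j=0}^{9} (−1)^j C(9,j)·(9−j)!.
Computing: 362880 − 362880 + 181440 − 60480 + 15120 − 3024 + 504 − 72 + 9 − 1 = 133496.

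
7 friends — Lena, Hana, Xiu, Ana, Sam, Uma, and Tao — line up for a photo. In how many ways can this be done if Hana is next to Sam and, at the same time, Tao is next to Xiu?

Treat {Hana,Sam} as one block (2 orders) and {Tao,Xiu} as another (2 orders).
That leaves 5 units to arrange: 2 × 2 × 5! = 4 × 120 = 480.

480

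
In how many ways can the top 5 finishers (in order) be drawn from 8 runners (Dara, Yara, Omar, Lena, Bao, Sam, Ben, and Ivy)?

There are 8 choices for 1st place, 7 for 2nd, and so on down to 4 for position 5.
That gives 8 × 7 × 6 × 5 × 4 = 6720.

6720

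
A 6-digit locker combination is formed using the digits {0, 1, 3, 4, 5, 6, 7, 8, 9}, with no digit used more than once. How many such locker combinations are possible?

Choose and order 6 of the 9 symbols: the first digit has 9 options, the next 8, and so on down to 4.
9 × 8 × 7 × 6 × 5 × 4 = 60480.

60480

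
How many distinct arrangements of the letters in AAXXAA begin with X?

5

With the first slot taken by X, it remains to arrange the other 5 letters (AAXAA).
Those 5 letters have A appearing 4 times, giving (5)!/(4!) = 5.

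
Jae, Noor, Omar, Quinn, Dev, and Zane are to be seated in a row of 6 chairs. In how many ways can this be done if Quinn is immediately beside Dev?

240

Place the 4 others and the Quinn-Dev pair as 5 objects in a line; the pair has 2 internal arrangements.
That gives 2 × 5! = 2 × 120 = 240.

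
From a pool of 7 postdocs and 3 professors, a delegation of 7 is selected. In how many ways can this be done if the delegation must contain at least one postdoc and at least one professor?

Unrestricted: C(10,7) = 120 ways to pick any 7 of the 10.
Selections missing a whole group: no postdocs → C(3,7) = 0; no professors → C(7,7) = 1.
Both groups omitted at once is impossible, so 120 − 1 = 119.

119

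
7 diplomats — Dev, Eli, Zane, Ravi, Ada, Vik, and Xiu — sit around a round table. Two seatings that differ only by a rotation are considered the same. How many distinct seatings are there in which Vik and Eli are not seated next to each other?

Without the restriction there are (6)! = 720 seatings.
Those with Vik next to Eli: fuse the pair into one unit and seat 6 units around a circle — 2·(5)! = 240.
Subtracting, 720 − 240 = 480.

480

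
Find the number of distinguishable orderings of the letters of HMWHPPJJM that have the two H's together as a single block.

Treat the 2 copies of H as a single block. The multiset to arrange is then {HH, J, J, M, M, P, P, W}, 8 items in all.
That gives (8)!/(2!·2!·2!) = 5040 arrangements.

5040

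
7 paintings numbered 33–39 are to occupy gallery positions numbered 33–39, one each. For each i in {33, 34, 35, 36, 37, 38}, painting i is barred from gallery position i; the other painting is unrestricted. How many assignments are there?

Let Aᵢ (for 33 ≤ i ≤ 38) be the placements that put painting i in its forbidden gallery position. Any j of these fix j positions, leaving (7−j)! ways to fill the rest, and there are C(6,j) ways to pick which j.
By inclusion–exclusion, the number of valid placements is Σ_{j=0}^{6} (−1)^j C(6,j)·(7−j)!.
Computing: 5040 − 4320 + 1800 − 480 + 90 − 12 + 1 = 2119.

2119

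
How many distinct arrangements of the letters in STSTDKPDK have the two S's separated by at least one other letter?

17640

Total arrangements of STSTDKPDK: 9!/(2!·2!·2!·2!) = 22680.
Arrangements with the S's together: treat SS as one letter, giving (8)!/(2!·2!·2!) = 5040.
Subtracting, 22680 − 5040 = 17640 arrangements keep the S's apart.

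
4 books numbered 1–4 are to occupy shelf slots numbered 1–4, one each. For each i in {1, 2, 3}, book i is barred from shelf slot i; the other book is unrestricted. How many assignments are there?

11

Let Aᵢ (for i ∈ {1, 2, 3}) be the placements that put book i in its forbidden shelf slot. Any j of these fix j positions, leaving (4−j)! ways to fill the rest, and there are C(3,j) ways to pick which j.
By inclusion–exclusion, the number of valid placements is Σ_{j=0}^{3} (−1)^j C(3,j)·(4−j)!.
Computing: 24 − 18 + 6 − 1 = 11.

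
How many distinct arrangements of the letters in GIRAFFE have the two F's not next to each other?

1800

There are 7!/(2!) = 2520 arrangements of GIRAFFE in total.
Arrangements with the F's together: treat FF as one letter, giving (6)! = 720.
Subtracting, 2520 − 720 = 1800 arrangements keep the F's apart.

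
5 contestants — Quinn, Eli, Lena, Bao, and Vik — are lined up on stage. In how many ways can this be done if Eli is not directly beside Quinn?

72

Of the 5! = 120 arrangements, those with Eli and Quinn adjacent number 2 × 4! = 48 (treat the pair as a block with 2 internal orders).
Complementary counting: 120 − 48 = 72.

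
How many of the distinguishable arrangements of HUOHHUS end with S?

Fix S in the last position and arrange the remaining 6 letters.
Those 6 letters have H appearing 3 times and U appearing twice, giving (6)!/(3!·2!) = 60.

60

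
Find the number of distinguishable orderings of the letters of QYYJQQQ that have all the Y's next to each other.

30

Treat the 2 copies of Y as a single block. The multiset to arrange is then {YY, J, Q, Q, Q, Q}, 6 items in all.
That gives (6)!/(4!) = 30 arrangements.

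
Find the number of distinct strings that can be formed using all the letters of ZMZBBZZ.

105

ZMZBBZZ has 7 letters with B appearing twice and Z appearing 4 times.
The number of distinct arrangements is 7!/(4!·2!) = 5040/48 = 105.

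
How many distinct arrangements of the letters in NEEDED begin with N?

With the first slot taken by N, it remains to arrange the other 5 letters (EEDED).
Those 5 letters have D appearing twice and E appearing 3 times, giving (5)!/(3!·2!) = 10.

10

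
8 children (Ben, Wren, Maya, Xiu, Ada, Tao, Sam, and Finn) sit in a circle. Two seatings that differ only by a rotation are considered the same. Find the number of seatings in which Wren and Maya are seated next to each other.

1440

Glue Wren and Maya into a block (2 internal orders). Seating 7 units around a circle gives (6)! arrangements.
So 2 × (6)! = 2 × 720 = 1440.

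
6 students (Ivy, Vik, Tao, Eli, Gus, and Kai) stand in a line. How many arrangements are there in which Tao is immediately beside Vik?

240

Treat {Tao, Vik} as a single unit. There are 5 units to order, and the pair itself can be ordered 2 ways.
So the count is 2·(5)! = 240.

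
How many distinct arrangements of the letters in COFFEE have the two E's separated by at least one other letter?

120

There are 6!/(2!·2!) = 180 arrangements of COFFEE in total.
Arrangements with the E's together: treat EE as one letter, giving (5)!/(2!) = 60.
Hence 180 − 60 = 120.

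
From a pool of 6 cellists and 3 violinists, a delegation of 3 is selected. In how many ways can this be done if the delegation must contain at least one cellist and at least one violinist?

63

With no constraint there are C(9,3) = 84 possible selections.
Subtract selections that omit an entire group: no cellists → C(3,3) = 1; no violinists → C(6,3) = 20.
Both groups omitted at once is impossible, so 84 − 21 = 63.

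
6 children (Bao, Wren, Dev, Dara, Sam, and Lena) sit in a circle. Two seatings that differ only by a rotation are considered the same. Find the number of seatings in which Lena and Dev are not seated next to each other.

Without the restriction there are (5)! = 120 seatings.
Those with Lena next to Dev: fuse the pair into one unit and seat 5 units around a circle — 2·(4)! = 48.
Subtracting, 120 − 48 = 72.

72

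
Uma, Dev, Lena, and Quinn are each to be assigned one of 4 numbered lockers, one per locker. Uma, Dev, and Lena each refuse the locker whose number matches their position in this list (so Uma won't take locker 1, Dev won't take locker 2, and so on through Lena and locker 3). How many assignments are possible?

11

Let Aᵢ (for i ∈ {1, 2, 3}) be the placements that put person i in their forbidden locker. Any j of these fix j positions, leaving (4−j)! ways to fill the rest, and there are C(3,j) ways to pick which j.
By inclusion–exclusion, the number of valid placements is Σ_{j=0}^{3} (−1)^j C(3,j)·(4−j)!.
Computing: 24 − 18 + 6 − 1 = 11.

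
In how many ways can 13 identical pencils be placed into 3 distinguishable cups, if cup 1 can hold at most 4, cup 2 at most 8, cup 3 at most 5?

Ignoring the caps, the number of non-negative solutions to x_1+…+x_3 = 13 is C(15,2) = 105.
Subtract solutions that violate a single cap (substitute x_i' = x_i − (cap_i+1)): x_1 ≥ 5 gives C(10,2) = 45; x_2 ≥ 9 gives C(6,2) = 15; x_3 ≥ 6 gives C(9,2) = 36. Together 96.
Add back pairs where two caps are both exceeded: 0 + 6 + 0 = 6.
By inclusion–exclusion the count is 105 − 96 + 6 = 15.

15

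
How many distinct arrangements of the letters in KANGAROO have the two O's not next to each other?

Total arrangements of KANGAROO: 8!/(2!·2!) = 10080.
Arrangements with the O's together: treat OO as one letter, giving (7)!/(2!) = 2520.
Subtracting, 10080 − 2520 = 7560 arrangements keep the O's apart.

7560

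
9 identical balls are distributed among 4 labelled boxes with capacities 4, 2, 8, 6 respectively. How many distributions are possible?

Without the upper bounds there are C(12,3) = 220 ways to split 9 among 4 boxes.
Subtract solutions that violate a single cap (substitute x_i' = x_i − (cap_i+1)): x_1 ≥ 5 gives C(7,3) = 35; x_2 ≥ 3 gives C(9,3) = 84; x_3 ≥ 9 gives C(3,3) = 1; x_4 ≥ 7 gives C(5,3) = 10. Together 130.
Add back pairs where two caps are both exceeded: 4 + 0 + 0 + 0 + 0 + 0 = 4.
By inclusion–exclusion the count is 220 − 130 + 4 = 94.

94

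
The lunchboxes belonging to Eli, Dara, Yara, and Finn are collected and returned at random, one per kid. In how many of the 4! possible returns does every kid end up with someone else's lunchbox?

9

This is the derangement count D_4: permutations of 4 items with no fixed point.
By inclusion–exclusion this is Σ_{j=0}^{4} (−1)^j C(4,j)·(4−j)!.
Computing: 24 − 24 + 12 − 4 + 1 = 9.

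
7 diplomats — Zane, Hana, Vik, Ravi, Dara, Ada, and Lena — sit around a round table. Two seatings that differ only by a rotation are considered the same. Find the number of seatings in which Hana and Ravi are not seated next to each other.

480

Without the restriction there are (6)! = 720 seatings.
Those with Hana next to Ravi: fuse the pair into one unit and seat 6 units around a circle — 2·(5)! = 240.
Subtracting, 720 − 240 = 480.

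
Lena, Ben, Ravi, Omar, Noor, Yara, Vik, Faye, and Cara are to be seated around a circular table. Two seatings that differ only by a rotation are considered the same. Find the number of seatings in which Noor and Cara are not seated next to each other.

30240

All circular seatings of 9 people number (8)! = 40320.
Seatings with Noor beside Cara: treat them as a block with 2 internal orders, giving 2 × (7)! = 10080.
Subtracting, 40320 − 10080 = 30240.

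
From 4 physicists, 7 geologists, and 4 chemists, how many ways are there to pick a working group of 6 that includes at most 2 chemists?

Split by how many chemists are chosen (0 through 2).
Sum: C(4,0)·C(11,6) + C(4,1)·C(11,5) + C(4,2)·C(11,4) = 462 + 1848 + 1980 = 4290.

4290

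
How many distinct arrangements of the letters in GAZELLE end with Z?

With the last slot taken by Z, it remains to arrange the other 6 letters (GAELLE).
Those 6 letters have E appearing twice and L appearing twice, giving (6)!/(2!·2!) = 180.

180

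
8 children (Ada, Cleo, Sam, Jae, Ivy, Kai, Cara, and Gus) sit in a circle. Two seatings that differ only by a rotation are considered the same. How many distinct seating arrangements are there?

5040

Around a circle, 8 distinct people have 8!/8 = (7)! = 5040 rotationally distinct seatings.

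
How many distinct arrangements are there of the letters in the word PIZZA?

60

Letter multiplicities in PIZZA: A×1, I×1, P×1, Z×2.
Dividing 5! = 120 by 2! = 2 for the repeated letters gives 60.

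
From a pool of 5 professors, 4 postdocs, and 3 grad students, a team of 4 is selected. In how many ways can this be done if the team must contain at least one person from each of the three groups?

270

Unrestricted: C(12,4) = 495 ways to pick any 4 of the 12.
Subtract selections that omit an entire group: no professors → C(7,4) = 35; no postdocs → C(8,4) = 70; no grad students → C(9,4) = 126.
Add back selections omitting two groups (i.e. drawn from a single group): C(5,4) + C(4,4) + C(3,4) = 6.
By inclusion–exclusion: 495 − 231 + 6 = 270.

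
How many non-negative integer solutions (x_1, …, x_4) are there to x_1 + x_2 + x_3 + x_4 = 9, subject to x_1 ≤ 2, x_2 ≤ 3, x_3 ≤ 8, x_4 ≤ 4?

Ignoring the caps, the number of non-negative solutions to x_1+…+x_4 = 9 is C(12,3) = 220.
Subtract solutions that violate a single cap (substitute x_i' = x_i − (cap_i+1)): x_1 ≥ 3 gives C(9,3) = 84; x_2 ≥ 4 gives C(8,3) = 56; x_3 ≥ 9 gives C(3,3) = 1; x_4 ≥ 5 gives C(7,3) = 35. Together 176.
Add back pairs where two caps are both exceeded: 10 + 0 + 4 + 0 + 1 + 0 = 15.
By inclusion–exclusion the count is 220 − 176 + 15 = 59.

59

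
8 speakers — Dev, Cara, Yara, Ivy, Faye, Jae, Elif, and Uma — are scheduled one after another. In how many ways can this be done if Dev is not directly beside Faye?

There are 8! = 40320 arrangements in all. If Dev and Faye are adjacent, merging them into one block gives 2·(7)! = 10080 arrangements.
So 40320 − 10080 = 30240 arrangements keep them apart.

30240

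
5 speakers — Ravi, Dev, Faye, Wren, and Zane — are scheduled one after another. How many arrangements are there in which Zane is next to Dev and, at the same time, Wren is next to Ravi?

24

Treat {Zane,Dev} as one block (2 orders) and {Wren,Ravi} as another (2 orders).
That leaves 3 units to arrange: 2 × 2 × 3! = 4 × 6 = 24.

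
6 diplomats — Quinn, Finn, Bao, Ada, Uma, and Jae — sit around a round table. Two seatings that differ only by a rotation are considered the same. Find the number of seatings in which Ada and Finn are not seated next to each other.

72

Without the restriction there are (5)! = 120 seatings.
Seatings with Ada beside Finn: treat them as a block with 2 internal orders, giving 2 × (4)! = 48.
Subtracting, 120 − 48 = 72.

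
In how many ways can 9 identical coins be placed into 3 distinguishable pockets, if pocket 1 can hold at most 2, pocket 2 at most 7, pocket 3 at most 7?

Without the upper bounds there are C(11,2) = 55 ways to split 9 among 3 pockets.
Subtract solutions that violate a single cap (substitute x_i' = x_i − (cap_i+1)): x_1 ≥ 3 gives C(8,2) = 28; x_2 ≥ 8 gives C(3,2) = 3; x_3 ≥ 8 gives C(3,2) = 3. Together 34.
No two caps can be exceeded simultaneously, so the pair terms are all 0.
By inclusion–exclusion the count is 55 − 34 + 0 = 21.

21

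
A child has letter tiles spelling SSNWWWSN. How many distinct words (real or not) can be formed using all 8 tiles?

Letter multiplicities in SSNWWWSN: N×2, S×3, W×3.
So there are 8! / (3!·3!·2!) = 560 distinguishable arrangements.

560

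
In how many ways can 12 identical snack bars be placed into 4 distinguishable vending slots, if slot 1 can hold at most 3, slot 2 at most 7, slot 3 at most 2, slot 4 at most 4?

30

Ignoring the caps, the number of non-negative solutions to x_1+…+x_4 = 12 is C(15,3) = 455.
Subtract solutions that violate a single cap (substitute x_i' = x_i − (cap_i+1)): x_1 ≥ 4 gives C(11,3) = 165; x_2 ≥ 8 gives C(7,3) = 35; x_3 ≥ 3 gives C(12,3) = 220; x_4 ≥ 5 gives C(10,3) = 120. Together 540.
Add back pairs where two caps are both exceeded: 1 + 56 + 20 + 4 + 0 + 35 = 116.
Subtract triples: 0 + 0 + 1 + 0 = 1.
By inclusion–exclusion the count is 455 − 540 + 116 − 1 = 30.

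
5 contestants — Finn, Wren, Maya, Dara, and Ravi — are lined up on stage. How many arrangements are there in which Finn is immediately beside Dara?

Treat {Finn, Dara} as a single unit. There are 4 units to order, and the pair itself can be ordered 2 ways.
So the count is 2·(4)! = 48.

48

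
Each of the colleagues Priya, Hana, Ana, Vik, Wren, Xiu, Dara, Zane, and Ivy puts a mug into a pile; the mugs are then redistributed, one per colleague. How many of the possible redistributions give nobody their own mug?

Count assignments avoiding every fixed point. For any j of the 9 colleagues fixed to their own mug, the other 9−j can be arranged in (9−j)! ways.
By inclusion–exclusion this is Σ_{j=0}^{9} (−1)^j C(9,j)·(9−j)!.
Computing: 362880 − 362880 + 181440 − 60480 + 15120 − 3024 + 504 − 72 + 9 − 1 = 133496.

133496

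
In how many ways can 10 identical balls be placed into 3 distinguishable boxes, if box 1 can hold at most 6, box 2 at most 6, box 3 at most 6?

36

Without the upper bounds there are C(12,2) = 66 ways to split 10 among 3 boxes.
Subtract solutions that violate a single cap (substitute x_i' = x_i − (cap_i+1)): x_1 ≥ 7 gives C(5,2) = 10; x_2 ≥ 7 gives C(5,2) = 10; x_3 ≥ 7 gives C(5,2) = 10. Together 30.
No two caps can be exceeded simultaneously, so the pair terms are all 0.
By inclusion–exclusion the count is 66 − 30 + 0 = 36.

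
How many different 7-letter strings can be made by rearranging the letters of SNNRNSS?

SNNRNSS has 7 letters with N appearing 3 times and S appearing 3 times.
Dividing 7! = 5040 by 3!·3! = 36 for the repeated letters gives 140.

140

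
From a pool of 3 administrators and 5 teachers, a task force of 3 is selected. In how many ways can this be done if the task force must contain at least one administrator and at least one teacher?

45

Unrestricted: C(8,3) = 56 ways to pick any 3 of the 8.
Subtract selections that omit an entire group: no administrators → C(5,3) = 10; no teachers → C(3,3) = 1.
Both groups omitted at once is impossible, so 56 − 11 = 45.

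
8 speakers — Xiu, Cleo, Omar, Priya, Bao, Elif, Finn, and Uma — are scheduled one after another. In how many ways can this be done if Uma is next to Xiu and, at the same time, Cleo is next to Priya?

Treat {Uma,Xiu} as one block (2 orders) and {Cleo,Priya} as another (2 orders).
That leaves 6 units to arrange: 2 × 2 × 6! = 4 × 720 = 2880.

2880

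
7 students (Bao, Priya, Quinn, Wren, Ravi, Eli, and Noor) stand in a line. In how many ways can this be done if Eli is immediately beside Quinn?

1440

Place the 5 others and the Eli-Quinn pair as 6 objects in a line; the pair has 2 internal arrangements.
So the count is 2·(6)! = 1440.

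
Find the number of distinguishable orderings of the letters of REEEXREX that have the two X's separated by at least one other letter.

315

Total arrangements of REEEXREX: 8!/(4!·2!·2!) = 420.
Arrangements with the X's together: treat XX as one letter, giving (7)!/(4!·2!) = 105.
Hence 420 − 105 = 315.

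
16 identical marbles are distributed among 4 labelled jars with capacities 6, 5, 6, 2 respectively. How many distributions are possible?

Ignoring the caps, the number of non-negative solutions to x_1+…+x_4 = 16 is C(19,3) = 969.
Subtract solutions that violate a single cap (substitute x_i' = x_i − (cap_i+1)): x_1 ≥ 7 gives C(12,3) = 220; x_2 ≥ 6 gives C(13,3) = 286; x_3 ≥ 7 gives C(12,3) = 220; x_4 ≥ 3 gives C(16,3) = 560. Together 1286.
Add back pairs where two caps are both exceeded: 20 + 10 + 84 + 20 + 120 + 84 = 338.
Subtract triples: 0 + 1 + 0 + 1 = 2.
By inclusion–exclusion the count is 969 − 1286 + 338 − 2 = 19.

19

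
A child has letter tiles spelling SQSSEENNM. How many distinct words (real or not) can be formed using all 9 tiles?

Letter multiplicities in SQSSEENNM: E×2, M×1, N×2, Q×1, S×3.
So there are 9! / (3!·2!·2!) = 15120 distinguishable arrangements.

15120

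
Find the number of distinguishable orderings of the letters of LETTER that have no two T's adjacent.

120

There are 6!/(2!·2!) = 180 arrangements of LETTER in total.
If the two T's are adjacent, glue them into one block, leaving 5 items to arrange: (5)!/(2!) = 60 ways.
Hence 180 − 60 = 120.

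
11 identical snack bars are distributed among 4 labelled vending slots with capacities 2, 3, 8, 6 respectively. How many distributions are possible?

Without the upper bounds there are C(14,3) = 364 ways to split 11 among 4 vending slots.
Subtract solutions that violate a single cap (substitute x_i' = x_i − (cap_i+1)): x_1 ≥ 3 gives C(11,3) = 165; x_2 ≥ 4 gives C(10,3) = 120; x_3 ≥ 9 gives C(5,3) = 10; x_4 ≥ 7 gives C(7,3) = 35. Together 330.
Add back pairs where two caps are both exceeded: 35 + 0 + 4 + 0 + 1 + 0 = 40.
By inclusion–exclusion the count is 364 − 330 + 40 = 74.

74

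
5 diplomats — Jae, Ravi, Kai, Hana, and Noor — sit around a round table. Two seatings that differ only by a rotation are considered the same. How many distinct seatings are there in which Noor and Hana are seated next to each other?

12

Glue Noor and Hana into a block (2 internal orders). Seating 4 units around a circle gives (3)! arrangements.
So 2 × (3)! = 2 × 6 = 12.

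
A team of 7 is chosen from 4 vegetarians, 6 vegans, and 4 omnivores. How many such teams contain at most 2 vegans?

Split by how many vegans are chosen (0 through 2).
Sum: C(6,0)·C(8,7) + C(6,1)·C(8,6) + C(6,2)·C(8,5) = 8 + 168 + 840 = 1016.

1016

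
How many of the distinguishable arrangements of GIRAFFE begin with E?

With the first slot taken by E, it remains to arrange the other 6 letters (GIRAFF).
Those 6 letters have F appearing twice, giving (6)!/(2!) = 360.

360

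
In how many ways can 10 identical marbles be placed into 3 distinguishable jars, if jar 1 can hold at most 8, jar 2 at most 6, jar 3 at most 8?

50

Without the upper bounds there are C(12,2) = 66 ways to split 10 among 3 jars.
Subtract solutions that violate a single cap (substitute x_i' = x_i − (cap_i+1)): x_1 ≥ 9 gives C(3,2) = 3; x_2 ≥ 7 gives C(5,2) = 10; x_3 ≥ 9 gives C(3,2) = 3. Together 16.
No two caps can be exceeded simultaneously, so the pair terms are all 0.
By inclusion–exclusion the count is 66 − 16 + 0 = 50.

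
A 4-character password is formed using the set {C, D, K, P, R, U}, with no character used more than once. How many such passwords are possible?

360

This is a permutation of 4 out of 6: P(6,4) = 6!/2!.
That product is 6 × 5 × 4 × 3 = 360.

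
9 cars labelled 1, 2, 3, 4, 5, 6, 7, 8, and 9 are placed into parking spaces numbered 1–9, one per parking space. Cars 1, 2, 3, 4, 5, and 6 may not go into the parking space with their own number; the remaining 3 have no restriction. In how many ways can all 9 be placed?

Let Aᵢ (for 1 ≤ i ≤ 6) be the placements that put car i in its forbidden parking space. Any j of these fix j positions, leaving (9−j)! ways to fill the rest, and there are C(6,j) ways to pick which j.
By inclusion–exclusion, the number of valid placements is Σ_{j=0}^{6} (−1)^j C(6,j)·(9−j)!.
Computing: 362880 − 241920 + 75600 − 14400 + 1800 − 144 + 6 = 183822.

183822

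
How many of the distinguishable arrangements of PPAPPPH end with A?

Fix A in the last position and arrange the remaining 6 letters.
Those 6 letters have P appearing 5 times, giving (6)!/(5!) = 6.

6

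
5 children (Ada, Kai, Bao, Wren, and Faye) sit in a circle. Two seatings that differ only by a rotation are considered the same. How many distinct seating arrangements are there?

24

Fix one person's seat to break rotational symmetry; the remaining 4 people can be arranged in (4)! = 24 ways.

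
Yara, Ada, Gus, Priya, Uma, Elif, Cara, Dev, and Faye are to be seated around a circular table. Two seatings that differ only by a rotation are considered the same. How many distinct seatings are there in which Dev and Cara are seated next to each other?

10080

Treat {Dev, Cara} as one unit (2 internal orders) and seat the resulting 8 units around the table: (7)! circular arrangements.
So 2 × (7)! = 2 × 5040 = 10080.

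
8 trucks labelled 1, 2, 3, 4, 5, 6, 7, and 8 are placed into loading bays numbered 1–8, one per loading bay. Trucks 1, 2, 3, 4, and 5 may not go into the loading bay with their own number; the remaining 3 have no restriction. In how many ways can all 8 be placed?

21234

Let Aᵢ (for 1 ≤ i ≤ 5) be the placements that put truck i in its forbidden loading bay. Any j of these fix j positions, leaving (8−j)! ways to fill the rest, and there are C(5,j) ways to pick which j.
By inclusion–exclusion, the number of valid placements is Σ_{j=0}^{5} (−1)^j C(5,j)·(8−j)!.
Computing: 40320 − 25200 + 7200 − 1200 + 120 − 6 = 21234.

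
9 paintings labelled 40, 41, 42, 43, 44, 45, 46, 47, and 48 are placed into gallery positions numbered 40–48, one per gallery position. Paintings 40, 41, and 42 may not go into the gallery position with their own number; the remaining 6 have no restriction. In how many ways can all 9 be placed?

256320

Let Aᵢ (for i ∈ {40, 41, 42}) be the placements that put painting i in its forbidden gallery position. Any j of these fix j positions, leaving (9−j)! ways to fill the rest, and there are C(3,j) ways to pick which j.
By inclusion–exclusion, the number of valid placements is Σ_{j=0}^{3} (−1)^j C(3,j)·(9−j)!.
Computing: 362880 − 120960 + 15120 − 720 = 256320.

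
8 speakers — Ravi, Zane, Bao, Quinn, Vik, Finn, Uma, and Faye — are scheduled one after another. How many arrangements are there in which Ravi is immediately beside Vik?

Place the 6 others and the Ravi-Vik pair as 7 objects in a line; the pair has 2 internal arrangements.
That gives 2 × 7! = 2 × 5040 = 10080.

10080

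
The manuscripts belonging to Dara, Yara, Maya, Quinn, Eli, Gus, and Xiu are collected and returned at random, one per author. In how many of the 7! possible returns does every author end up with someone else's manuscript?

This is the derangement count D_7: permutations of 7 items with no fixed point.
By inclusion–exclusion this is Σ_{j=0}^{7} (−1)^j C(7,j)·(7−j)!.
Computing: 5040 − 5040 + 2520 − 840 + 210 − 42 + 7 − 1 = 1854.

1854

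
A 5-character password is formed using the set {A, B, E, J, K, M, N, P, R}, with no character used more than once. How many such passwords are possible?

With no repetition, fill the 5 characters in order: 9 choices, then 8, down to 5.
That product is 9 × 8 × 7 × 6 × 5 = 15120.

15120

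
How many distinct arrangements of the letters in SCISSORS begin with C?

Fix C in the first position and arrange the remaining 7 letters.
Those 7 letters have S appearing 4 times, giving (7)!/(4!) = 210.

210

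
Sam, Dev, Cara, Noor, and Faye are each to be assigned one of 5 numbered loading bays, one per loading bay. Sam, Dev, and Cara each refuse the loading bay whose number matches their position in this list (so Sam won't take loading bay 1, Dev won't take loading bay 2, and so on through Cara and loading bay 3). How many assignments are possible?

Let Aᵢ (for i ∈ {1, 2, 3}) be the placements that put person i in their forbidden loading bay. Any j of these fix j positions, leaving (5−j)! ways to fill the rest, and there are C(3,j) ways to pick which j.
By inclusion–exclusion, the number of valid placements is Σ_{j=0}^{3} (−1)^j C(3,j)·(5−j)!.
Computing: 120 − 72 + 18 − 2 = 64.

64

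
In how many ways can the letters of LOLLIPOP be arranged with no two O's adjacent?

Total arrangements of LOLLIPOP: 8!/(3!·2!·2!) = 1680.
Arrangements with the O's together: treat OO as one letter, giving (7)!/(3!·2!) = 420.
Subtracting, 1680 − 420 = 1260 arrangements keep the O's apart.

1260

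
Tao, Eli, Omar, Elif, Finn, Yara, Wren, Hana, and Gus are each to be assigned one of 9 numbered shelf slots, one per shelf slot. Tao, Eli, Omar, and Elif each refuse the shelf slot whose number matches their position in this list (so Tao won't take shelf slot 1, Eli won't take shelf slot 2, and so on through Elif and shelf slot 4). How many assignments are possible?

229080

Let Aᵢ (for 1 ≤ i ≤ 4) be the placements that put person i in their forbidden shelf slot. Any j of these fix j positions, leaving (9−j)! ways to fill the rest, and there are C(4,j) ways to pick which j.
By inclusion–exclusion, the number of valid placements is Σ_{j=0}^{4} (−1)^j C(4,j)·(9−j)!.
Computing: 362880 − 161280 + 30240 − 2880 + 120 = 229080.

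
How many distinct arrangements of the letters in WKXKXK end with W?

10

With the last slot taken by W, it remains to arrange the other 5 letters (KXKXK).
Those 5 letters have K appearing 3 times and X appearing twice, giving (5)!/(3!·2!) = 10.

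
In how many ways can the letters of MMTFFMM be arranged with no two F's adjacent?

75

Total arrangements of MMTFFMM: 7!/(4!·2!) = 105.
Arrangements with the F's together: treat FF as one letter, giving (6)!/(4!) = 30.
Subtracting, 105 − 30 = 75 arrangements keep the F's apart.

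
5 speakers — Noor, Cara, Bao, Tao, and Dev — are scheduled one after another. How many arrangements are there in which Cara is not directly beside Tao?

72

Of the 5! = 120 arrangements, those with Cara and Tao adjacent number 2 × 4! = 48 (treat the pair as a block with 2 internal orders).
Complementary counting: 120 − 48 = 72.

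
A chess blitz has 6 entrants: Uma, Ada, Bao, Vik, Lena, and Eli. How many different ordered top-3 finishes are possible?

There are 6 choices for 1st place, 5 for 2nd, and 4 for 3rd.
That gives 6 × 5 × 4 = 120.

120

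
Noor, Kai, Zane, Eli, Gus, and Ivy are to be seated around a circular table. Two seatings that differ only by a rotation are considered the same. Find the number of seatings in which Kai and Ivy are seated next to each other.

Treat {Kai, Ivy} as one unit (2 internal orders) and seat the resulting 5 units around the table: (4)! circular arrangements.
So 2 × (4)! = 2 × 24 = 48.

48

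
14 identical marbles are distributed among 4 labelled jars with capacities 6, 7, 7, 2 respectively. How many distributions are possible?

103

Ignoring the caps, the number of non-negative solutions to x_1+…+x_4 = 14 is C(17,3) = 680.
Subtract solutions that violate a single cap (substitute x_i' = x_i − (cap_i+1)): x_1 ≥ 7 gives C(10,3) = 120; x_2 ≥ 8 gives C(9,3) = 84; x_3 ≥ 8 gives C(9,3) = 84; x_4 ≥ 3 gives C(14,3) = 364. Together 652.
Add back pairs where two caps are both exceeded: 0 + 0 + 35 + 0 + 20 + 20 = 75.
By inclusion–exclusion the count is 680 − 652 + 75 = 103.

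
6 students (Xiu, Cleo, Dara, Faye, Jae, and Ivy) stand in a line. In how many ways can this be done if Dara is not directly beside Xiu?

Of the 6! = 720 arrangements, those with Dara and Xiu adjacent number 2 × 5! = 240 (treat the pair as a block with 2 internal orders).
Complementary counting: 720 − 240 = 480.

480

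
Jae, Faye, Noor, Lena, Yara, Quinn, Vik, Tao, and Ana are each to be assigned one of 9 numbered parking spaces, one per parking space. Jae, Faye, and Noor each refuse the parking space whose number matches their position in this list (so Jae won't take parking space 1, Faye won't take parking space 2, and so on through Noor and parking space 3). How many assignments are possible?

256320

Let Aᵢ (for i ∈ {1, 2, 3}) be the placements that put person i in their forbidden parking space. Any j of these fix j positions, leaving (9−j)! ways to fill the rest, and there are C(3,j) ways to pick which j.
By inclusion–exclusion, the number of valid placements is Σ_{j=0}^{3} (−1)^j C(3,j)·(9−j)!.
Computing: 362880 − 120960 + 15120 − 720 = 256320.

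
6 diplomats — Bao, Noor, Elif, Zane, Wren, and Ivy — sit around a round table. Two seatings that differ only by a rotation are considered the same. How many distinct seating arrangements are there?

120

Seat Bao anywhere (absorbing the rotational symmetry), then permute the other 5: (5)! = 120.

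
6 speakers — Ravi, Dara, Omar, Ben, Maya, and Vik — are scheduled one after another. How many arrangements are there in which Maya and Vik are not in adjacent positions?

Of the 6! = 720 arrangements, those with Maya and Vik adjacent number 2 × 5! = 240 (treat the pair as a block with 2 internal orders).
So 720 − 240 = 480 arrangements keep them apart.

480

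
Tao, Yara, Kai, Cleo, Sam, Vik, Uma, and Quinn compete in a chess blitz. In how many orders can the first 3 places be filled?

336

There are 8 choices for 1st place, 7 for 2nd, and 6 for 3rd.
That gives 8 × 7 × 6 = 336.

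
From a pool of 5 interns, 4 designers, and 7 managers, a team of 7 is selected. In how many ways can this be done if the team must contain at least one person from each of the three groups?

10283

Unrestricted: C(16,7) = 11440 ways to pick any 7 of the 16.
Selections missing a whole group: no interns → C(11,7) = 330; no designers → C(12,7) = 792; no managers → C(9,7) = 36.
Add back selections omitting two groups (i.e. drawn from a single group): C(5,7) + C(4,7) + C(7,7) = 1.
By inclusion–exclusion: 11440 − 1158 + 1 = 10283.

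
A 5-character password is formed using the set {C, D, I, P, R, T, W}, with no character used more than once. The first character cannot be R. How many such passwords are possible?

2160

The first character has 7−1 = 6 choices (anything except R).
The remaining 4 characters are filled from the other 6 symbols without repetition: 6 × 5 × 4 × 3 = 360.
Total: 6 × 360 = 2160.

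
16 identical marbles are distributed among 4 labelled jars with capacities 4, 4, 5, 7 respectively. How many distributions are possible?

Ignoring the caps, the number of non-negative solutions to x_1+…+x_4 = 16 is C(19,3) = 969.
Subtract solutions that violate a single cap (substitute x_i' = x_i − (cap_i+1)): x_1 ≥ 5 gives C(14,3) = 364; x_2 ≥ 5 gives C(14,3) = 364; x_3 ≥ 6 gives C(13,3) = 286; x_4 ≥ 8 gives C(11,3) = 165. Together 1179.
Add back pairs where two caps are both exceeded: 84 + 56 + 20 + 56 + 20 + 10 = 246.
Subtract triples: 1 + 0 + 0 + 0 = 1.
By inclusion–exclusion the count is 969 − 1179 + 246 − 1 = 35.

35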